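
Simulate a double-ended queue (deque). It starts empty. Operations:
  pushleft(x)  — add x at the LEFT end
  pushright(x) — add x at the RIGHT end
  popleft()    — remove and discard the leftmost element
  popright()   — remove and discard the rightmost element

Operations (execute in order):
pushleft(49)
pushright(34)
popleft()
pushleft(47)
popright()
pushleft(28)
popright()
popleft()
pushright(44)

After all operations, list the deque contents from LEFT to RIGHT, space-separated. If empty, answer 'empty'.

Answer: 44

Derivation:
pushleft(49): [49]
pushright(34): [49, 34]
popleft(): [34]
pushleft(47): [47, 34]
popright(): [47]
pushleft(28): [28, 47]
popright(): [28]
popleft(): []
pushright(44): [44]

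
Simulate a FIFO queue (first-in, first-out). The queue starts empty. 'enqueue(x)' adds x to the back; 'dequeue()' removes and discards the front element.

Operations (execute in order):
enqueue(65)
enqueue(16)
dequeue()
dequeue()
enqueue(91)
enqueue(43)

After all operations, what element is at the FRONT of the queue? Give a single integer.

Answer: 91

Derivation:
enqueue(65): queue = [65]
enqueue(16): queue = [65, 16]
dequeue(): queue = [16]
dequeue(): queue = []
enqueue(91): queue = [91]
enqueue(43): queue = [91, 43]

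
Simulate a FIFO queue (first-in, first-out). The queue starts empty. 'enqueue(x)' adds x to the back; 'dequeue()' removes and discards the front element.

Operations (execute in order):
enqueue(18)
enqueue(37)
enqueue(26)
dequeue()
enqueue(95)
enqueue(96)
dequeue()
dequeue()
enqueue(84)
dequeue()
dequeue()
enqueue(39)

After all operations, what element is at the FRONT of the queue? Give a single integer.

Answer: 84

Derivation:
enqueue(18): queue = [18]
enqueue(37): queue = [18, 37]
enqueue(26): queue = [18, 37, 26]
dequeue(): queue = [37, 26]
enqueue(95): queue = [37, 26, 95]
enqueue(96): queue = [37, 26, 95, 96]
dequeue(): queue = [26, 95, 96]
dequeue(): queue = [95, 96]
enqueue(84): queue = [95, 96, 84]
dequeue(): queue = [96, 84]
dequeue(): queue = [84]
enqueue(39): queue = [84, 39]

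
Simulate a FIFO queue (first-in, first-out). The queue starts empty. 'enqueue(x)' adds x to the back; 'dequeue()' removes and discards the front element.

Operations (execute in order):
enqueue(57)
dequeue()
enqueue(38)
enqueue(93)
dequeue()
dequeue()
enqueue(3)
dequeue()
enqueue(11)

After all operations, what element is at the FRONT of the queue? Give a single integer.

Answer: 11

Derivation:
enqueue(57): queue = [57]
dequeue(): queue = []
enqueue(38): queue = [38]
enqueue(93): queue = [38, 93]
dequeue(): queue = [93]
dequeue(): queue = []
enqueue(3): queue = [3]
dequeue(): queue = []
enqueue(11): queue = [11]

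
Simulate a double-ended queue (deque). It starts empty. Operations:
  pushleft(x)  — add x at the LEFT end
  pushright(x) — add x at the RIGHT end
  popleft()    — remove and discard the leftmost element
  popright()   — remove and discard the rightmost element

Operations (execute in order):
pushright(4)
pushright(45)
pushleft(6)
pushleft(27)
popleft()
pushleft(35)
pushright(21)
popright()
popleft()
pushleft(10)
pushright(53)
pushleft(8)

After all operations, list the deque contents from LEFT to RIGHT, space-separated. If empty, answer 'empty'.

Answer: 8 10 6 4 45 53

Derivation:
pushright(4): [4]
pushright(45): [4, 45]
pushleft(6): [6, 4, 45]
pushleft(27): [27, 6, 4, 45]
popleft(): [6, 4, 45]
pushleft(35): [35, 6, 4, 45]
pushright(21): [35, 6, 4, 45, 21]
popright(): [35, 6, 4, 45]
popleft(): [6, 4, 45]
pushleft(10): [10, 6, 4, 45]
pushright(53): [10, 6, 4, 45, 53]
pushleft(8): [8, 10, 6, 4, 45, 53]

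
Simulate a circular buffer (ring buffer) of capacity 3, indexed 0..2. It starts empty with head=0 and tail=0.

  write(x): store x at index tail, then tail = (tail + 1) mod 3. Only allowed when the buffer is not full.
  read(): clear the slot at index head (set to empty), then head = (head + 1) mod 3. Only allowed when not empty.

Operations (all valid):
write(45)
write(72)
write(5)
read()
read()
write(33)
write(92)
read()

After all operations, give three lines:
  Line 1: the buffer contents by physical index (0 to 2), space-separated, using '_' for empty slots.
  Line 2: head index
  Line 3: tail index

write(45): buf=[45 _ _], head=0, tail=1, size=1
write(72): buf=[45 72 _], head=0, tail=2, size=2
write(5): buf=[45 72 5], head=0, tail=0, size=3
read(): buf=[_ 72 5], head=1, tail=0, size=2
read(): buf=[_ _ 5], head=2, tail=0, size=1
write(33): buf=[33 _ 5], head=2, tail=1, size=2
write(92): buf=[33 92 5], head=2, tail=2, size=3
read(): buf=[33 92 _], head=0, tail=2, size=2

Answer: 33 92 _
0
2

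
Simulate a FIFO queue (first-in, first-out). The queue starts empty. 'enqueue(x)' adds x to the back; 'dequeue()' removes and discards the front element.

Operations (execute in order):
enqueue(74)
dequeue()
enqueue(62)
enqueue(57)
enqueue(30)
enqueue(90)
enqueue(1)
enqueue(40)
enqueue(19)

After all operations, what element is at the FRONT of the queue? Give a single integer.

enqueue(74): queue = [74]
dequeue(): queue = []
enqueue(62): queue = [62]
enqueue(57): queue = [62, 57]
enqueue(30): queue = [62, 57, 30]
enqueue(90): queue = [62, 57, 30, 90]
enqueue(1): queue = [62, 57, 30, 90, 1]
enqueue(40): queue = [62, 57, 30, 90, 1, 40]
enqueue(19): queue = [62, 57, 30, 90, 1, 40, 19]

Answer: 62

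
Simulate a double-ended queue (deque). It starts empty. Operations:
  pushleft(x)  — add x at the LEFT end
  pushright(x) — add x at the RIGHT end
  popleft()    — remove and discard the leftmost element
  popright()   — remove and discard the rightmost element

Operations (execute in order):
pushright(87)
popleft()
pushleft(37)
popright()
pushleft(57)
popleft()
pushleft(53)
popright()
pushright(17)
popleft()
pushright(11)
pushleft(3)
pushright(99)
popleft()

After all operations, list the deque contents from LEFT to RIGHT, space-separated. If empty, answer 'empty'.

pushright(87): [87]
popleft(): []
pushleft(37): [37]
popright(): []
pushleft(57): [57]
popleft(): []
pushleft(53): [53]
popright(): []
pushright(17): [17]
popleft(): []
pushright(11): [11]
pushleft(3): [3, 11]
pushright(99): [3, 11, 99]
popleft(): [11, 99]

Answer: 11 99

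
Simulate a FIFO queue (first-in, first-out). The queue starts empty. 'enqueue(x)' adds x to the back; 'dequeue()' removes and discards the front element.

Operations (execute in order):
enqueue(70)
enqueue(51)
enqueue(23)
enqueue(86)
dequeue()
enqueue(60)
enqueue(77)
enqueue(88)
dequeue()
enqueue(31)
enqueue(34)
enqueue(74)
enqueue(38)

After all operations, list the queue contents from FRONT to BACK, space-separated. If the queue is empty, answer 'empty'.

Answer: 23 86 60 77 88 31 34 74 38

Derivation:
enqueue(70): [70]
enqueue(51): [70, 51]
enqueue(23): [70, 51, 23]
enqueue(86): [70, 51, 23, 86]
dequeue(): [51, 23, 86]
enqueue(60): [51, 23, 86, 60]
enqueue(77): [51, 23, 86, 60, 77]
enqueue(88): [51, 23, 86, 60, 77, 88]
dequeue(): [23, 86, 60, 77, 88]
enqueue(31): [23, 86, 60, 77, 88, 31]
enqueue(34): [23, 86, 60, 77, 88, 31, 34]
enqueue(74): [23, 86, 60, 77, 88, 31, 34, 74]
enqueue(38): [23, 86, 60, 77, 88, 31, 34, 74, 38]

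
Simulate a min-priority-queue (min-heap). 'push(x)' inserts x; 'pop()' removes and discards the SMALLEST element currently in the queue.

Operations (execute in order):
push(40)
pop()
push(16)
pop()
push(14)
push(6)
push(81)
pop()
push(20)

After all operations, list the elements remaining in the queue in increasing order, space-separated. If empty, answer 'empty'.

push(40): heap contents = [40]
pop() → 40: heap contents = []
push(16): heap contents = [16]
pop() → 16: heap contents = []
push(14): heap contents = [14]
push(6): heap contents = [6, 14]
push(81): heap contents = [6, 14, 81]
pop() → 6: heap contents = [14, 81]
push(20): heap contents = [14, 20, 81]

Answer: 14 20 81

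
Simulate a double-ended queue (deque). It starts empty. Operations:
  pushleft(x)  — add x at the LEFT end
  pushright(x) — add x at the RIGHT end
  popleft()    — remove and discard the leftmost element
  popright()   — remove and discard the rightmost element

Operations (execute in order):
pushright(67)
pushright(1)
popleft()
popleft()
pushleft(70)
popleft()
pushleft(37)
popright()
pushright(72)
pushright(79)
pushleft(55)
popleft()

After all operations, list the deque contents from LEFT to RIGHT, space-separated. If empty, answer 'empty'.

Answer: 72 79

Derivation:
pushright(67): [67]
pushright(1): [67, 1]
popleft(): [1]
popleft(): []
pushleft(70): [70]
popleft(): []
pushleft(37): [37]
popright(): []
pushright(72): [72]
pushright(79): [72, 79]
pushleft(55): [55, 72, 79]
popleft(): [72, 79]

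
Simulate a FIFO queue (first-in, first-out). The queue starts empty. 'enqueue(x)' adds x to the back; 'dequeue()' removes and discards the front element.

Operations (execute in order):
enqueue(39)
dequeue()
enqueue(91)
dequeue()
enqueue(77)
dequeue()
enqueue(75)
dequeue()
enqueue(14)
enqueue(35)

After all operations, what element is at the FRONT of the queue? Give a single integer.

enqueue(39): queue = [39]
dequeue(): queue = []
enqueue(91): queue = [91]
dequeue(): queue = []
enqueue(77): queue = [77]
dequeue(): queue = []
enqueue(75): queue = [75]
dequeue(): queue = []
enqueue(14): queue = [14]
enqueue(35): queue = [14, 35]

Answer: 14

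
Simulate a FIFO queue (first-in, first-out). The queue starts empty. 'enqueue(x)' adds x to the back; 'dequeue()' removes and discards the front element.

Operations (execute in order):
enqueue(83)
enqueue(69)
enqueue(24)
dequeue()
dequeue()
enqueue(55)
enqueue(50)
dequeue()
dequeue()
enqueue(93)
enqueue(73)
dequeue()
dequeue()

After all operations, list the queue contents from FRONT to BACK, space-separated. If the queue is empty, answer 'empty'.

enqueue(83): [83]
enqueue(69): [83, 69]
enqueue(24): [83, 69, 24]
dequeue(): [69, 24]
dequeue(): [24]
enqueue(55): [24, 55]
enqueue(50): [24, 55, 50]
dequeue(): [55, 50]
dequeue(): [50]
enqueue(93): [50, 93]
enqueue(73): [50, 93, 73]
dequeue(): [93, 73]
dequeue(): [73]

Answer: 73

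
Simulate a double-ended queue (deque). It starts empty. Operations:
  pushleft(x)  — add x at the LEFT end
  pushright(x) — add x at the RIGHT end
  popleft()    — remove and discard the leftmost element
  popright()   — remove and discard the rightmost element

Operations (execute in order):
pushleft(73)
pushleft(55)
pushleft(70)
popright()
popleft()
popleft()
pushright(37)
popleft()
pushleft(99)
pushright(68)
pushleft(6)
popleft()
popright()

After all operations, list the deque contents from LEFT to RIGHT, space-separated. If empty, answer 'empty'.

pushleft(73): [73]
pushleft(55): [55, 73]
pushleft(70): [70, 55, 73]
popright(): [70, 55]
popleft(): [55]
popleft(): []
pushright(37): [37]
popleft(): []
pushleft(99): [99]
pushright(68): [99, 68]
pushleft(6): [6, 99, 68]
popleft(): [99, 68]
popright(): [99]

Answer: 99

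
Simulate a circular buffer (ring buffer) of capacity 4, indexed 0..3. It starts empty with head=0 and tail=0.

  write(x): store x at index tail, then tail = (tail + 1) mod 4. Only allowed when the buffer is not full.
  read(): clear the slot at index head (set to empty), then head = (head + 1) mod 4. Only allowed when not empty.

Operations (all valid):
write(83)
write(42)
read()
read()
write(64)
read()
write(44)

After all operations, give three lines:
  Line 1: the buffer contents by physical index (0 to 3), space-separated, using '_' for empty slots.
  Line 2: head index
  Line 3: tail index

Answer: _ _ _ 44
3
0

Derivation:
write(83): buf=[83 _ _ _], head=0, tail=1, size=1
write(42): buf=[83 42 _ _], head=0, tail=2, size=2
read(): buf=[_ 42 _ _], head=1, tail=2, size=1
read(): buf=[_ _ _ _], head=2, tail=2, size=0
write(64): buf=[_ _ 64 _], head=2, tail=3, size=1
read(): buf=[_ _ _ _], head=3, tail=3, size=0
write(44): buf=[_ _ _ 44], head=3, tail=0, size=1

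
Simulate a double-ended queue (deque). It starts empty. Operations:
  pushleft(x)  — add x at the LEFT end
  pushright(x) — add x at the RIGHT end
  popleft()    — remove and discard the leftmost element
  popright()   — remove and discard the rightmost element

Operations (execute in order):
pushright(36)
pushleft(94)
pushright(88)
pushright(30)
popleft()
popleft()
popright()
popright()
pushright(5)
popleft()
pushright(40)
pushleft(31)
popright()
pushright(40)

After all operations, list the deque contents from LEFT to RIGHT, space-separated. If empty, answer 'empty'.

Answer: 31 40

Derivation:
pushright(36): [36]
pushleft(94): [94, 36]
pushright(88): [94, 36, 88]
pushright(30): [94, 36, 88, 30]
popleft(): [36, 88, 30]
popleft(): [88, 30]
popright(): [88]
popright(): []
pushright(5): [5]
popleft(): []
pushright(40): [40]
pushleft(31): [31, 40]
popright(): [31]
pushright(40): [31, 40]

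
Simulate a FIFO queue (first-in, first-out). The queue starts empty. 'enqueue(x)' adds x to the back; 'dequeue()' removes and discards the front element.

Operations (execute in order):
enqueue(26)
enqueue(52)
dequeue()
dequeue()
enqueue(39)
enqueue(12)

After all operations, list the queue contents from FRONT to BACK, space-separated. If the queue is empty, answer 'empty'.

enqueue(26): [26]
enqueue(52): [26, 52]
dequeue(): [52]
dequeue(): []
enqueue(39): [39]
enqueue(12): [39, 12]

Answer: 39 12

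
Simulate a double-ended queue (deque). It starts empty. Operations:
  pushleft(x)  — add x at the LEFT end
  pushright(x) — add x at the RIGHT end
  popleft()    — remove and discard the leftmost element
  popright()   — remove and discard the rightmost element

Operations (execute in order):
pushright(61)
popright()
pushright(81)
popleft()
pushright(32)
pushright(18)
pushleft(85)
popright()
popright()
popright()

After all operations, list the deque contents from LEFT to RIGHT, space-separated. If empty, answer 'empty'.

Answer: empty

Derivation:
pushright(61): [61]
popright(): []
pushright(81): [81]
popleft(): []
pushright(32): [32]
pushright(18): [32, 18]
pushleft(85): [85, 32, 18]
popright(): [85, 32]
popright(): [85]
popright(): []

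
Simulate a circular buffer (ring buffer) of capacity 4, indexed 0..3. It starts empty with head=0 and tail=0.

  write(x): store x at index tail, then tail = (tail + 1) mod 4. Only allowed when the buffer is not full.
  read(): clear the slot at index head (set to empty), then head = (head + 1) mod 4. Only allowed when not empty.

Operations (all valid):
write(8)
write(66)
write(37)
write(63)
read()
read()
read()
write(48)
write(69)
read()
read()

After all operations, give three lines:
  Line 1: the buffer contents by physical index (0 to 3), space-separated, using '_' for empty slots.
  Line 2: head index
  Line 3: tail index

Answer: _ 69 _ _
1
2

Derivation:
write(8): buf=[8 _ _ _], head=0, tail=1, size=1
write(66): buf=[8 66 _ _], head=0, tail=2, size=2
write(37): buf=[8 66 37 _], head=0, tail=3, size=3
write(63): buf=[8 66 37 63], head=0, tail=0, size=4
read(): buf=[_ 66 37 63], head=1, tail=0, size=3
read(): buf=[_ _ 37 63], head=2, tail=0, size=2
read(): buf=[_ _ _ 63], head=3, tail=0, size=1
write(48): buf=[48 _ _ 63], head=3, tail=1, size=2
write(69): buf=[48 69 _ 63], head=3, tail=2, size=3
read(): buf=[48 69 _ _], head=0, tail=2, size=2
read(): buf=[_ 69 _ _], head=1, tail=2, size=1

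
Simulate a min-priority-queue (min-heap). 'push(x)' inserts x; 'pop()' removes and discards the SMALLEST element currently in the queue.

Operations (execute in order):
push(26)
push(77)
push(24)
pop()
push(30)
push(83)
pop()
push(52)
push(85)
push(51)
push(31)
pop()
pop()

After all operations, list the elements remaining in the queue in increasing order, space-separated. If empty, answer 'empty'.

Answer: 51 52 77 83 85

Derivation:
push(26): heap contents = [26]
push(77): heap contents = [26, 77]
push(24): heap contents = [24, 26, 77]
pop() → 24: heap contents = [26, 77]
push(30): heap contents = [26, 30, 77]
push(83): heap contents = [26, 30, 77, 83]
pop() → 26: heap contents = [30, 77, 83]
push(52): heap contents = [30, 52, 77, 83]
push(85): heap contents = [30, 52, 77, 83, 85]
push(51): heap contents = [30, 51, 52, 77, 83, 85]
push(31): heap contents = [30, 31, 51, 52, 77, 83, 85]
pop() → 30: heap contents = [31, 51, 52, 77, 83, 85]
pop() → 31: heap contents = [51, 52, 77, 83, 85]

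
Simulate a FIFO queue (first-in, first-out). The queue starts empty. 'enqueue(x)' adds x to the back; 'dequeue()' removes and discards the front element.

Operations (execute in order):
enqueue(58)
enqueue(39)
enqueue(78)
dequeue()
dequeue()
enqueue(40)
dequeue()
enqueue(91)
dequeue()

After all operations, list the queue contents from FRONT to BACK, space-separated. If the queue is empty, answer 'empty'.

enqueue(58): [58]
enqueue(39): [58, 39]
enqueue(78): [58, 39, 78]
dequeue(): [39, 78]
dequeue(): [78]
enqueue(40): [78, 40]
dequeue(): [40]
enqueue(91): [40, 91]
dequeue(): [91]

Answer: 91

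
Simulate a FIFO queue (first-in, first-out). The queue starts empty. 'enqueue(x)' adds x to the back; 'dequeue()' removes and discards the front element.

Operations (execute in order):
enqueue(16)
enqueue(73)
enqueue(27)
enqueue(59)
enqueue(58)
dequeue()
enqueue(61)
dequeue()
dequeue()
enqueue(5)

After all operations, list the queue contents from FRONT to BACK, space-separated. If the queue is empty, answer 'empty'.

enqueue(16): [16]
enqueue(73): [16, 73]
enqueue(27): [16, 73, 27]
enqueue(59): [16, 73, 27, 59]
enqueue(58): [16, 73, 27, 59, 58]
dequeue(): [73, 27, 59, 58]
enqueue(61): [73, 27, 59, 58, 61]
dequeue(): [27, 59, 58, 61]
dequeue(): [59, 58, 61]
enqueue(5): [59, 58, 61, 5]

Answer: 59 58 61 5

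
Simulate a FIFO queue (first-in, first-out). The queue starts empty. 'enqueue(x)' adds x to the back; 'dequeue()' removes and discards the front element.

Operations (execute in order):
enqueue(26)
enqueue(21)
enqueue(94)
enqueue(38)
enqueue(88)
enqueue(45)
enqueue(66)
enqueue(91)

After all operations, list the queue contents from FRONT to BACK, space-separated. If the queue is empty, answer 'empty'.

Answer: 26 21 94 38 88 45 66 91

Derivation:
enqueue(26): [26]
enqueue(21): [26, 21]
enqueue(94): [26, 21, 94]
enqueue(38): [26, 21, 94, 38]
enqueue(88): [26, 21, 94, 38, 88]
enqueue(45): [26, 21, 94, 38, 88, 45]
enqueue(66): [26, 21, 94, 38, 88, 45, 66]
enqueue(91): [26, 21, 94, 38, 88, 45, 66, 91]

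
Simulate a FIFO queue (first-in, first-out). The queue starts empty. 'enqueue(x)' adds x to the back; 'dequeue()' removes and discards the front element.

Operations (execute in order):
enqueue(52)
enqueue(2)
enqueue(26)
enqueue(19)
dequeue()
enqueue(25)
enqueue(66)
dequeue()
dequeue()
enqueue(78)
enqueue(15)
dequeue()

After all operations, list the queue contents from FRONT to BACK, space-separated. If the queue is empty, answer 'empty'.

Answer: 25 66 78 15

Derivation:
enqueue(52): [52]
enqueue(2): [52, 2]
enqueue(26): [52, 2, 26]
enqueue(19): [52, 2, 26, 19]
dequeue(): [2, 26, 19]
enqueue(25): [2, 26, 19, 25]
enqueue(66): [2, 26, 19, 25, 66]
dequeue(): [26, 19, 25, 66]
dequeue(): [19, 25, 66]
enqueue(78): [19, 25, 66, 78]
enqueue(15): [19, 25, 66, 78, 15]
dequeue(): [25, 66, 78, 15]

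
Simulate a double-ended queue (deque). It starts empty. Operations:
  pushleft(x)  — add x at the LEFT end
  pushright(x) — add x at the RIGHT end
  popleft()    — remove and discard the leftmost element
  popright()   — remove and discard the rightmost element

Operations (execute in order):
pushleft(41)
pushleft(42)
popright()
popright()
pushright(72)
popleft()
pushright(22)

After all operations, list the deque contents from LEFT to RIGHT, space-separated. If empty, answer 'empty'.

Answer: 22

Derivation:
pushleft(41): [41]
pushleft(42): [42, 41]
popright(): [42]
popright(): []
pushright(72): [72]
popleft(): []
pushright(22): [22]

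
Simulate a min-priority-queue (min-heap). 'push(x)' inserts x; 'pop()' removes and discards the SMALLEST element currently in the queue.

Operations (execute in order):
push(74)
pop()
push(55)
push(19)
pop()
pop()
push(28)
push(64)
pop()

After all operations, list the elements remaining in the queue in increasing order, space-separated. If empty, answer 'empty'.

push(74): heap contents = [74]
pop() → 74: heap contents = []
push(55): heap contents = [55]
push(19): heap contents = [19, 55]
pop() → 19: heap contents = [55]
pop() → 55: heap contents = []
push(28): heap contents = [28]
push(64): heap contents = [28, 64]
pop() → 28: heap contents = [64]

Answer: 64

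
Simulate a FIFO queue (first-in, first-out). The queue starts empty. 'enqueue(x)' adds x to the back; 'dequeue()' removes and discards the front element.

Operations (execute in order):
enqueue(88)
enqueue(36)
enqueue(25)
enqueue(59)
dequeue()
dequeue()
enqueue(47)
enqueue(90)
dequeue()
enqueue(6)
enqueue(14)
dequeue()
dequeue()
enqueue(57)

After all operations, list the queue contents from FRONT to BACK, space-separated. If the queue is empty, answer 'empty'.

Answer: 90 6 14 57

Derivation:
enqueue(88): [88]
enqueue(36): [88, 36]
enqueue(25): [88, 36, 25]
enqueue(59): [88, 36, 25, 59]
dequeue(): [36, 25, 59]
dequeue(): [25, 59]
enqueue(47): [25, 59, 47]
enqueue(90): [25, 59, 47, 90]
dequeue(): [59, 47, 90]
enqueue(6): [59, 47, 90, 6]
enqueue(14): [59, 47, 90, 6, 14]
dequeue(): [47, 90, 6, 14]
dequeue(): [90, 6, 14]
enqueue(57): [90, 6, 14, 57]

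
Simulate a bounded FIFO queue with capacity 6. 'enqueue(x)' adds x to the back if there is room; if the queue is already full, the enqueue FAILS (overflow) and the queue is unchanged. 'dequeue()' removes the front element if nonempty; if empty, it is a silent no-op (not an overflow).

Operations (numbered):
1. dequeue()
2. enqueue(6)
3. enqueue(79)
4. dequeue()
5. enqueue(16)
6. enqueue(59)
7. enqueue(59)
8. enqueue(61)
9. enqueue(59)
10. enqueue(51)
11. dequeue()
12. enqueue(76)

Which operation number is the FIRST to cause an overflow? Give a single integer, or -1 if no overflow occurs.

Answer: 10

Derivation:
1. dequeue(): empty, no-op, size=0
2. enqueue(6): size=1
3. enqueue(79): size=2
4. dequeue(): size=1
5. enqueue(16): size=2
6. enqueue(59): size=3
7. enqueue(59): size=4
8. enqueue(61): size=5
9. enqueue(59): size=6
10. enqueue(51): size=6=cap → OVERFLOW (fail)
11. dequeue(): size=5
12. enqueue(76): size=6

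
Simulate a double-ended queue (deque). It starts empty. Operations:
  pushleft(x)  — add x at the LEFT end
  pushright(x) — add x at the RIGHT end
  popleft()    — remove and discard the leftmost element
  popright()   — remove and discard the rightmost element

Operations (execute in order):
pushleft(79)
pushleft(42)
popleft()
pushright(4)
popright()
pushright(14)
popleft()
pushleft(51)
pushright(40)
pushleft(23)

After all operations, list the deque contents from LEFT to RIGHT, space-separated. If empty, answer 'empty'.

pushleft(79): [79]
pushleft(42): [42, 79]
popleft(): [79]
pushright(4): [79, 4]
popright(): [79]
pushright(14): [79, 14]
popleft(): [14]
pushleft(51): [51, 14]
pushright(40): [51, 14, 40]
pushleft(23): [23, 51, 14, 40]

Answer: 23 51 14 40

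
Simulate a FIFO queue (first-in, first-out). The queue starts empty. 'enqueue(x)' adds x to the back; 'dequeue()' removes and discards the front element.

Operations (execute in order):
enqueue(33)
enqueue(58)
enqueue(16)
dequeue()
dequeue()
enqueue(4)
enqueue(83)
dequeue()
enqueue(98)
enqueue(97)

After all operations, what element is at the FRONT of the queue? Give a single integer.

enqueue(33): queue = [33]
enqueue(58): queue = [33, 58]
enqueue(16): queue = [33, 58, 16]
dequeue(): queue = [58, 16]
dequeue(): queue = [16]
enqueue(4): queue = [16, 4]
enqueue(83): queue = [16, 4, 83]
dequeue(): queue = [4, 83]
enqueue(98): queue = [4, 83, 98]
enqueue(97): queue = [4, 83, 98, 97]

Answer: 4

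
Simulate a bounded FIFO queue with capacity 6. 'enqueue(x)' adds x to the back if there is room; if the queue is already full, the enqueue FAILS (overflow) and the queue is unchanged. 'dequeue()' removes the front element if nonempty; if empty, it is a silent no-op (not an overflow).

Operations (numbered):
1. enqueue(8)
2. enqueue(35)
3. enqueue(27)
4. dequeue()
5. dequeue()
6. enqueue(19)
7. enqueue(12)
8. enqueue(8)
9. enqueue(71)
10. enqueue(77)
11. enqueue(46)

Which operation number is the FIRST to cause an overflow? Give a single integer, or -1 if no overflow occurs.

Answer: 11

Derivation:
1. enqueue(8): size=1
2. enqueue(35): size=2
3. enqueue(27): size=3
4. dequeue(): size=2
5. dequeue(): size=1
6. enqueue(19): size=2
7. enqueue(12): size=3
8. enqueue(8): size=4
9. enqueue(71): size=5
10. enqueue(77): size=6
11. enqueue(46): size=6=cap → OVERFLOW (fail)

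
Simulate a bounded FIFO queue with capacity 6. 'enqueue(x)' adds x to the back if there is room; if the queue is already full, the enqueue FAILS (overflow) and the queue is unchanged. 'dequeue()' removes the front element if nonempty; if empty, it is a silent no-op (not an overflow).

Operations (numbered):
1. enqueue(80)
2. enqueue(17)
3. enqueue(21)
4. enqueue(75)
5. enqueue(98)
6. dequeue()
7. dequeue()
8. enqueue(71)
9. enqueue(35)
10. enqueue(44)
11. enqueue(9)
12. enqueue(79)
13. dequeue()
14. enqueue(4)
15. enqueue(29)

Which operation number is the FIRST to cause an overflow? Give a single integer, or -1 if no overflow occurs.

1. enqueue(80): size=1
2. enqueue(17): size=2
3. enqueue(21): size=3
4. enqueue(75): size=4
5. enqueue(98): size=5
6. dequeue(): size=4
7. dequeue(): size=3
8. enqueue(71): size=4
9. enqueue(35): size=5
10. enqueue(44): size=6
11. enqueue(9): size=6=cap → OVERFLOW (fail)
12. enqueue(79): size=6=cap → OVERFLOW (fail)
13. dequeue(): size=5
14. enqueue(4): size=6
15. enqueue(29): size=6=cap → OVERFLOW (fail)

Answer: 11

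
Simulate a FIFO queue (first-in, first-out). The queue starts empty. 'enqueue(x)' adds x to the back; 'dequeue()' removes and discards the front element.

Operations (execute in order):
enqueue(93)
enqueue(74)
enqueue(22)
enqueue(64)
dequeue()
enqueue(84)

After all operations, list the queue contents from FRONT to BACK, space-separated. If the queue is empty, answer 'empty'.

enqueue(93): [93]
enqueue(74): [93, 74]
enqueue(22): [93, 74, 22]
enqueue(64): [93, 74, 22, 64]
dequeue(): [74, 22, 64]
enqueue(84): [74, 22, 64, 84]

Answer: 74 22 64 84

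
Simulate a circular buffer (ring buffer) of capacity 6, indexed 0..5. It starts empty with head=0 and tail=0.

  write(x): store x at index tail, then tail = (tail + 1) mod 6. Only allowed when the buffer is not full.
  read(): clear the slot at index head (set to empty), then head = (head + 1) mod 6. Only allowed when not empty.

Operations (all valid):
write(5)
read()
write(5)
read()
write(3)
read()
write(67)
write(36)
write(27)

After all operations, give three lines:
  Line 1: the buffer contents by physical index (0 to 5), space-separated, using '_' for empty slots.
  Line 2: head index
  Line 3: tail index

Answer: _ _ _ 67 36 27
3
0

Derivation:
write(5): buf=[5 _ _ _ _ _], head=0, tail=1, size=1
read(): buf=[_ _ _ _ _ _], head=1, tail=1, size=0
write(5): buf=[_ 5 _ _ _ _], head=1, tail=2, size=1
read(): buf=[_ _ _ _ _ _], head=2, tail=2, size=0
write(3): buf=[_ _ 3 _ _ _], head=2, tail=3, size=1
read(): buf=[_ _ _ _ _ _], head=3, tail=3, size=0
write(67): buf=[_ _ _ 67 _ _], head=3, tail=4, size=1
write(36): buf=[_ _ _ 67 36 _], head=3, tail=5, size=2
write(27): buf=[_ _ _ 67 36 27], head=3, tail=0, size=3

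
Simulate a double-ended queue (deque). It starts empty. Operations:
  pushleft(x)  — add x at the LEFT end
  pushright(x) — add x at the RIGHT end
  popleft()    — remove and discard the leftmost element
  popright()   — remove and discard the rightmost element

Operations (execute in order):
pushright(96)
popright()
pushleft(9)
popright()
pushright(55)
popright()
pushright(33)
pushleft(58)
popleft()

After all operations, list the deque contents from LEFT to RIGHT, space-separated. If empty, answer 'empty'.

Answer: 33

Derivation:
pushright(96): [96]
popright(): []
pushleft(9): [9]
popright(): []
pushright(55): [55]
popright(): []
pushright(33): [33]
pushleft(58): [58, 33]
popleft(): [33]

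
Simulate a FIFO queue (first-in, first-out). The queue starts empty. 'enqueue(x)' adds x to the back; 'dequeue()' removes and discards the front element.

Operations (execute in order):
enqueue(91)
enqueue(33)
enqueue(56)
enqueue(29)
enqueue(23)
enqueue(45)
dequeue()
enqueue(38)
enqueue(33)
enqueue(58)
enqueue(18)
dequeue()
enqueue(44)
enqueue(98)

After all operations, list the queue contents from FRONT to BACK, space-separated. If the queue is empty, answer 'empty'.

Answer: 56 29 23 45 38 33 58 18 44 98

Derivation:
enqueue(91): [91]
enqueue(33): [91, 33]
enqueue(56): [91, 33, 56]
enqueue(29): [91, 33, 56, 29]
enqueue(23): [91, 33, 56, 29, 23]
enqueue(45): [91, 33, 56, 29, 23, 45]
dequeue(): [33, 56, 29, 23, 45]
enqueue(38): [33, 56, 29, 23, 45, 38]
enqueue(33): [33, 56, 29, 23, 45, 38, 33]
enqueue(58): [33, 56, 29, 23, 45, 38, 33, 58]
enqueue(18): [33, 56, 29, 23, 45, 38, 33, 58, 18]
dequeue(): [56, 29, 23, 45, 38, 33, 58, 18]
enqueue(44): [56, 29, 23, 45, 38, 33, 58, 18, 44]
enqueue(98): [56, 29, 23, 45, 38, 33, 58, 18, 44, 98]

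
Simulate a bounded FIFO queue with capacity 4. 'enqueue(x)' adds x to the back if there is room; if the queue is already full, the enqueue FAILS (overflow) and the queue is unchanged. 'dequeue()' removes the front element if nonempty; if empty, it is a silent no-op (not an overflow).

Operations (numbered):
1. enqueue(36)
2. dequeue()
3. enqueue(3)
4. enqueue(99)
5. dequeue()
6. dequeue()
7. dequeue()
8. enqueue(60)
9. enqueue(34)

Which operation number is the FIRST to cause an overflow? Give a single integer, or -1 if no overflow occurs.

1. enqueue(36): size=1
2. dequeue(): size=0
3. enqueue(3): size=1
4. enqueue(99): size=2
5. dequeue(): size=1
6. dequeue(): size=0
7. dequeue(): empty, no-op, size=0
8. enqueue(60): size=1
9. enqueue(34): size=2

Answer: -1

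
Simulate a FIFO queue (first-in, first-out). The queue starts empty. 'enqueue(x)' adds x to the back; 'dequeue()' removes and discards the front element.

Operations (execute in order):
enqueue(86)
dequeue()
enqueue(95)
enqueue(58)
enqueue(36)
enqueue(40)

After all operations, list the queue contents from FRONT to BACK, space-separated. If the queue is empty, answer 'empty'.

Answer: 95 58 36 40

Derivation:
enqueue(86): [86]
dequeue(): []
enqueue(95): [95]
enqueue(58): [95, 58]
enqueue(36): [95, 58, 36]
enqueue(40): [95, 58, 36, 40]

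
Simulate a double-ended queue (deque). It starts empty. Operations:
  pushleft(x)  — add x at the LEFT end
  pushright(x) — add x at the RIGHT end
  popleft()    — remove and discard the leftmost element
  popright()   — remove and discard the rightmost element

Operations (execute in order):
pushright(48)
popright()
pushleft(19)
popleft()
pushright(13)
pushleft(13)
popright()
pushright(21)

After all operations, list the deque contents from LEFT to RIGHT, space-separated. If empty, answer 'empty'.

pushright(48): [48]
popright(): []
pushleft(19): [19]
popleft(): []
pushright(13): [13]
pushleft(13): [13, 13]
popright(): [13]
pushright(21): [13, 21]

Answer: 13 21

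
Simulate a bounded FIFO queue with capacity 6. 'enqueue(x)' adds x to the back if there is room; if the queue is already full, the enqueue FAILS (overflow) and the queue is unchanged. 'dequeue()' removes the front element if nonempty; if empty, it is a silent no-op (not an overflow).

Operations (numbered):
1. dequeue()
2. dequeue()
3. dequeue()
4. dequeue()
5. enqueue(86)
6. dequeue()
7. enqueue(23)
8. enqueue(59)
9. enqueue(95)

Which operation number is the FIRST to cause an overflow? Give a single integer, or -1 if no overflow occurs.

Answer: -1

Derivation:
1. dequeue(): empty, no-op, size=0
2. dequeue(): empty, no-op, size=0
3. dequeue(): empty, no-op, size=0
4. dequeue(): empty, no-op, size=0
5. enqueue(86): size=1
6. dequeue(): size=0
7. enqueue(23): size=1
8. enqueue(59): size=2
9. enqueue(95): size=3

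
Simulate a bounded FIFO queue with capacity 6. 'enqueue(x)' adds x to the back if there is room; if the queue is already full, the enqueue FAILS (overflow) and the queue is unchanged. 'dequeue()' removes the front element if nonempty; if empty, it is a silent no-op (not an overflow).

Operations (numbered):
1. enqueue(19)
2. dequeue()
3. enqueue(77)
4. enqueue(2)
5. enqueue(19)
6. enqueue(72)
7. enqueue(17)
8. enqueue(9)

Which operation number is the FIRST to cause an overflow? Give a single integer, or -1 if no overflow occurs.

Answer: -1

Derivation:
1. enqueue(19): size=1
2. dequeue(): size=0
3. enqueue(77): size=1
4. enqueue(2): size=2
5. enqueue(19): size=3
6. enqueue(72): size=4
7. enqueue(17): size=5
8. enqueue(9): size=6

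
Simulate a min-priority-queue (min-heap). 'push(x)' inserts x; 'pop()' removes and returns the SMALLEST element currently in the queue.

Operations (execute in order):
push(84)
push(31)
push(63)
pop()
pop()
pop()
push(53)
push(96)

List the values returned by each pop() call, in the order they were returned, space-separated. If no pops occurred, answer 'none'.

push(84): heap contents = [84]
push(31): heap contents = [31, 84]
push(63): heap contents = [31, 63, 84]
pop() → 31: heap contents = [63, 84]
pop() → 63: heap contents = [84]
pop() → 84: heap contents = []
push(53): heap contents = [53]
push(96): heap contents = [53, 96]

Answer: 31 63 84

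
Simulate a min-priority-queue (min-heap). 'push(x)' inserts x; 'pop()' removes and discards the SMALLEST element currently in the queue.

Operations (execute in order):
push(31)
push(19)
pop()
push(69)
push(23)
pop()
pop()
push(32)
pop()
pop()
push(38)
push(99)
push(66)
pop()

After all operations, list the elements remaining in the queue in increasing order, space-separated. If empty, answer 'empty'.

Answer: 66 99

Derivation:
push(31): heap contents = [31]
push(19): heap contents = [19, 31]
pop() → 19: heap contents = [31]
push(69): heap contents = [31, 69]
push(23): heap contents = [23, 31, 69]
pop() → 23: heap contents = [31, 69]
pop() → 31: heap contents = [69]
push(32): heap contents = [32, 69]
pop() → 32: heap contents = [69]
pop() → 69: heap contents = []
push(38): heap contents = [38]
push(99): heap contents = [38, 99]
push(66): heap contents = [38, 66, 99]
pop() → 38: heap contents = [66, 99]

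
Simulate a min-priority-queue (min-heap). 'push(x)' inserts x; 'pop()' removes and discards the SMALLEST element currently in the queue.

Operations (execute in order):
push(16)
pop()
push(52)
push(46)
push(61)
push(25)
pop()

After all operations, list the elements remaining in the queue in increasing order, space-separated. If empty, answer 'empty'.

Answer: 46 52 61

Derivation:
push(16): heap contents = [16]
pop() → 16: heap contents = []
push(52): heap contents = [52]
push(46): heap contents = [46, 52]
push(61): heap contents = [46, 52, 61]
push(25): heap contents = [25, 46, 52, 61]
pop() → 25: heap contents = [46, 52, 61]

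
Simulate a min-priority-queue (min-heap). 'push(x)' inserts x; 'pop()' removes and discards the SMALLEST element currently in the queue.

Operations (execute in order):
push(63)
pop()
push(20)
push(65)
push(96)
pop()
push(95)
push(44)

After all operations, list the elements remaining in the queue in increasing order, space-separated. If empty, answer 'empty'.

push(63): heap contents = [63]
pop() → 63: heap contents = []
push(20): heap contents = [20]
push(65): heap contents = [20, 65]
push(96): heap contents = [20, 65, 96]
pop() → 20: heap contents = [65, 96]
push(95): heap contents = [65, 95, 96]
push(44): heap contents = [44, 65, 95, 96]

Answer: 44 65 95 96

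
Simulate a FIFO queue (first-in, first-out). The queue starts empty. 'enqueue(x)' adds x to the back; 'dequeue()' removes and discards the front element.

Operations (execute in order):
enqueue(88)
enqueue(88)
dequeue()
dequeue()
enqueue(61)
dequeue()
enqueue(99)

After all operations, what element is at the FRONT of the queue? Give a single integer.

Answer: 99

Derivation:
enqueue(88): queue = [88]
enqueue(88): queue = [88, 88]
dequeue(): queue = [88]
dequeue(): queue = []
enqueue(61): queue = [61]
dequeue(): queue = []
enqueue(99): queue = [99]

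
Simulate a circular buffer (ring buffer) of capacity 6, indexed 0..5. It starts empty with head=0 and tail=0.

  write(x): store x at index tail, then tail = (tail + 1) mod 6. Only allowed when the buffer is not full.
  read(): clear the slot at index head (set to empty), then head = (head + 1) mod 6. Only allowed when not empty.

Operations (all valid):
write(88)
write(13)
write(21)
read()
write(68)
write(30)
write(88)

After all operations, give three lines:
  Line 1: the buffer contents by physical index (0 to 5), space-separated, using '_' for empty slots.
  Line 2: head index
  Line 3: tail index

Answer: _ 13 21 68 30 88
1
0

Derivation:
write(88): buf=[88 _ _ _ _ _], head=0, tail=1, size=1
write(13): buf=[88 13 _ _ _ _], head=0, tail=2, size=2
write(21): buf=[88 13 21 _ _ _], head=0, tail=3, size=3
read(): buf=[_ 13 21 _ _ _], head=1, tail=3, size=2
write(68): buf=[_ 13 21 68 _ _], head=1, tail=4, size=3
write(30): buf=[_ 13 21 68 30 _], head=1, tail=5, size=4
write(88): buf=[_ 13 21 68 30 88], head=1, tail=0, size=5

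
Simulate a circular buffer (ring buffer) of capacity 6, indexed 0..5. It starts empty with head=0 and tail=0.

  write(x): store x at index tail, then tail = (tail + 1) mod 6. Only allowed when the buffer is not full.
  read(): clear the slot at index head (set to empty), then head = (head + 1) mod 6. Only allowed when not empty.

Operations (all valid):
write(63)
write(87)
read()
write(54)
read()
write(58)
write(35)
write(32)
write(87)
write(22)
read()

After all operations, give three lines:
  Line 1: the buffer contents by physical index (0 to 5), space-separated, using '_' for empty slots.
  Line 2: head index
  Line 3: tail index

write(63): buf=[63 _ _ _ _ _], head=0, tail=1, size=1
write(87): buf=[63 87 _ _ _ _], head=0, tail=2, size=2
read(): buf=[_ 87 _ _ _ _], head=1, tail=2, size=1
write(54): buf=[_ 87 54 _ _ _], head=1, tail=3, size=2
read(): buf=[_ _ 54 _ _ _], head=2, tail=3, size=1
write(58): buf=[_ _ 54 58 _ _], head=2, tail=4, size=2
write(35): buf=[_ _ 54 58 35 _], head=2, tail=5, size=3
write(32): buf=[_ _ 54 58 35 32], head=2, tail=0, size=4
write(87): buf=[87 _ 54 58 35 32], head=2, tail=1, size=5
write(22): buf=[87 22 54 58 35 32], head=2, tail=2, size=6
read(): buf=[87 22 _ 58 35 32], head=3, tail=2, size=5

Answer: 87 22 _ 58 35 32
3
2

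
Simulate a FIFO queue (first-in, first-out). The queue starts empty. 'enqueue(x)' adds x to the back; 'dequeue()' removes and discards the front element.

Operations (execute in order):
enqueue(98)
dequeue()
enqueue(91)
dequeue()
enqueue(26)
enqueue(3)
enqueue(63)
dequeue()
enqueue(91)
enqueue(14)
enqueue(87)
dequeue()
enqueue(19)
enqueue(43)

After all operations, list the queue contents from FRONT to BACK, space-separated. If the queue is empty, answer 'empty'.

Answer: 63 91 14 87 19 43

Derivation:
enqueue(98): [98]
dequeue(): []
enqueue(91): [91]
dequeue(): []
enqueue(26): [26]
enqueue(3): [26, 3]
enqueue(63): [26, 3, 63]
dequeue(): [3, 63]
enqueue(91): [3, 63, 91]
enqueue(14): [3, 63, 91, 14]
enqueue(87): [3, 63, 91, 14, 87]
dequeue(): [63, 91, 14, 87]
enqueue(19): [63, 91, 14, 87, 19]
enqueue(43): [63, 91, 14, 87, 19, 43]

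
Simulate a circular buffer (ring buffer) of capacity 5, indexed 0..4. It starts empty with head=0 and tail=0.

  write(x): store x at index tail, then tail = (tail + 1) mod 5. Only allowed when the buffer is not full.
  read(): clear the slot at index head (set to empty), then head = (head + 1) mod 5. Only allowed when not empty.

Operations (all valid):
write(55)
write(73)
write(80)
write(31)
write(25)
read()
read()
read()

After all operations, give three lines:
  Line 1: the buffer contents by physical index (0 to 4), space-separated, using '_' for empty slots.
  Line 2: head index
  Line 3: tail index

write(55): buf=[55 _ _ _ _], head=0, tail=1, size=1
write(73): buf=[55 73 _ _ _], head=0, tail=2, size=2
write(80): buf=[55 73 80 _ _], head=0, tail=3, size=3
write(31): buf=[55 73 80 31 _], head=0, tail=4, size=4
write(25): buf=[55 73 80 31 25], head=0, tail=0, size=5
read(): buf=[_ 73 80 31 25], head=1, tail=0, size=4
read(): buf=[_ _ 80 31 25], head=2, tail=0, size=3
read(): buf=[_ _ _ 31 25], head=3, tail=0, size=2

Answer: _ _ _ 31 25
3
0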